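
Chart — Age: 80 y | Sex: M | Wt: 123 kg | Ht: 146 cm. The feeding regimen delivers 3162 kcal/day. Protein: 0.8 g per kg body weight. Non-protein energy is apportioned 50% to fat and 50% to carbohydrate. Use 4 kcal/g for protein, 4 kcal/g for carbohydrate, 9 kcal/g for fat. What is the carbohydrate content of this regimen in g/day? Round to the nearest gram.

346 g/day

Protein = 0.8 × 123 = 98.4 g → 98.4 × 4 = 393.6 kcal.
Non-protein calories = 3162 − 393.6 = 2768.4 kcal.
Fat: 50% × 2768.4 = 1384.2 kcal; carbohydrate: 1384.2 kcal.
Carbohydrate: 1384.2 kcal ÷ 4 kcal/g = 346.05 g.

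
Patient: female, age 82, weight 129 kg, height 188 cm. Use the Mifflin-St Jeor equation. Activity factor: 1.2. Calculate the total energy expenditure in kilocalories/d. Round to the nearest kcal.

Mifflin-St Jeor (female): BMR = 10(129) + 6.25(188) − 5(82) − 161 = 1290 + 1175 − 410 − 161 = 1894 kcal/day.
TEE = BMR × activity factor = 1894 × 1.2 = 2272.8 kcal/day.

2273 kilocalories/d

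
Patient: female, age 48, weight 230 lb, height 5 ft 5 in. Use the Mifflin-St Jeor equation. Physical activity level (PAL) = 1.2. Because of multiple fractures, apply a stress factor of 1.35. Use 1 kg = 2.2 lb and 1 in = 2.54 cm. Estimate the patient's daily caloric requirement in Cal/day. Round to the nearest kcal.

Convert to metric: weight = 230 ÷ 2.2 = 104.5455 kg; height = (5×12 + 5) × 2.54 = 65 × 2.54 = 165.1 cm.
Mifflin-St Jeor (female): BMR = 10(104.5455) + 6.25(165.1) − 5(48) − 161 = 1045.4545 + 1031.875 − 240 − 161 = 1676.3295 kcal/day.
TEE = BMR × activity factor = 1676.3295 × 1.2 = 2011.5955 kcal/day.
Apply stress factor: 2011.5955 × 1.35 = 2715.6539 kcal/day.

2716 Cal/day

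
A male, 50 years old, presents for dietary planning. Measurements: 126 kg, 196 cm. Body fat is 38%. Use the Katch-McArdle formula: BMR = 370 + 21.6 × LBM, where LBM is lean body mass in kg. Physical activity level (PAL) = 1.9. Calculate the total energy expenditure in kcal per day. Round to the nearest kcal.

LBM = 126 × (1 − 0.38) = 78.12 kg. Katch-McArdle: BMR = 370 + 21.6 × 78.12 = 2057.392 kcal/day.
TEE = BMR × activity factor = 2057.392 × 1.9 = 3909.0448 kcal/day.

3909 kcal per day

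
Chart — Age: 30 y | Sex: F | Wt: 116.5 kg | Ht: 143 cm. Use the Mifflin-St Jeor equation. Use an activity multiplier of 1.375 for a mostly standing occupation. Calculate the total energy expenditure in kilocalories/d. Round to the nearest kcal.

2403 kilocalories/d

Mifflin-St Jeor (female): BMR = 10(116.5) + 6.25(143) − 5(30) − 161 = 1165 + 893.75 − 150 − 161 = 1747.75 kcal/day.
TEE = BMR × activity factor = 1747.75 × 1.375 = 2403.1563 kcal/day.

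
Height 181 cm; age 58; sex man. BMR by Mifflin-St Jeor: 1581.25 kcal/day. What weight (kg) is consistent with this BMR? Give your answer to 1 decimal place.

73.5 kg

1581.25 = 10·W + 6.25(181) − 5(58) + 5
10·W = 1581.25 − 846.25 = 735, so W = 73.5 kg.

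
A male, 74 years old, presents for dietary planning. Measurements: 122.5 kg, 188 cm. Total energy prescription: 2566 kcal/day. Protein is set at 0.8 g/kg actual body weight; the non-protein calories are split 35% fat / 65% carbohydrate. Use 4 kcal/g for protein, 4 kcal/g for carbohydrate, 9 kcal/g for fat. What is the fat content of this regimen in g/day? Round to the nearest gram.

Protein = 0.8 × 122.5 = 98 g → 98 × 4 = 392 kcal.
Non-protein calories = 2566 − 392 = 2174 kcal.
Fat: 35% × 2174 = 760.9 kcal; carbohydrate: 1413.1 kcal.
Fat: 760.9 kcal ÷ 9 kcal/g = 84.5444 g.

85 g/day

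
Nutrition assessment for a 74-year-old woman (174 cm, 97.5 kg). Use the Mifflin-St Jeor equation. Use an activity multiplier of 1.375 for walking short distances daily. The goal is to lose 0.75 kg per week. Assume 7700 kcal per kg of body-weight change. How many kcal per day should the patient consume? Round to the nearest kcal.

1281 kcal per day

Mifflin-St Jeor (female): BMR = 10(97.5) + 6.25(174) − 5(74) − 161 = 975 + 1087.5 − 370 − 161 = 1531.5 kcal/day.
TEE = 1531.5 × 1.375 = 2105.8125 kcal/day.
Required daily deficit = 0.75 × 7700 ÷ 7 = 825 kcal/day.
Target intake = 2105.8125 − 825 = 1280.8125 kcal/day.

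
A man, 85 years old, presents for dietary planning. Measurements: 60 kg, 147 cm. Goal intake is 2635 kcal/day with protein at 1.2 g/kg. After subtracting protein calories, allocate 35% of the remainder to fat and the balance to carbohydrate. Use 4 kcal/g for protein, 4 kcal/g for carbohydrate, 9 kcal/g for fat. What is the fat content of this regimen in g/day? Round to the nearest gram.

91 g/day

Protein = 1.2 × 60 = 72 g → 72 × 4 = 288 kcal.
Non-protein calories = 2635 − 288 = 2347 kcal.
Fat: 35% × 2347 = 821.45 kcal; carbohydrate: 1525.55 kcal.
Fat: 821.45 kcal ÷ 9 kcal/g = 91.2722 g.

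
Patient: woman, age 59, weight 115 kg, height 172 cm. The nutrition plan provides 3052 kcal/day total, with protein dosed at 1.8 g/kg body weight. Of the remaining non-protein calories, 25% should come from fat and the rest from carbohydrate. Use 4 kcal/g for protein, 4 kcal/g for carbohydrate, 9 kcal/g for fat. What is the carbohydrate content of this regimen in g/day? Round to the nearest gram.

Protein = 1.8 × 115 = 207 g → 207 × 4 = 828 kcal.
Non-protein calories = 3052 − 828 = 2224 kcal.
Fat: 25% × 2224 = 556 kcal; carbohydrate: 1668 kcal.
Carbohydrate: 1668 kcal ÷ 4 kcal/g = 417 g.

417 g/day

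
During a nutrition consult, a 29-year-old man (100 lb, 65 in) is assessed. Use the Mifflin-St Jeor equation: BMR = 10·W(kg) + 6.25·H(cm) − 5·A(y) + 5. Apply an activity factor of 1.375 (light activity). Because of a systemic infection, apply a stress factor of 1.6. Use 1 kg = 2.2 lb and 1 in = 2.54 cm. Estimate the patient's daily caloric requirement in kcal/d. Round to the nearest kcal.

Convert to metric: weight = 100 ÷ 2.2 = 45.4545 kg; height = 65 × 2.54 = 165.1 cm.
Mifflin-St Jeor (male): BMR = 10(45.4545) + 6.25(165.1) − 5(29) + 5 = 454.5455 + 1031.875 − 145 + 5 = 1346.4205 kcal/day.
TEE = BMR × activity factor = 1346.4205 × 1.375 = 1851.3281 kcal/day.
Apply stress factor: 1851.3281 × 1.6 = 2962.125 kcal/day.

2962 kcal/d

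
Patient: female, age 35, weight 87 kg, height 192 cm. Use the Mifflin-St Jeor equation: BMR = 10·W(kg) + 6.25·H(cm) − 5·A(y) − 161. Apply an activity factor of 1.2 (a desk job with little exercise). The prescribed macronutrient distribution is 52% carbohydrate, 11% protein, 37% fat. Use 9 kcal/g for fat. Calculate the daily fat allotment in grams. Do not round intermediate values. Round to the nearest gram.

86 g/day

Mifflin-St Jeor (female): BMR = 10(87) + 6.25(192) − 5(35) − 161 = 870 + 1200 − 175 − 161 = 1734 kcal/day.
TEE = 1734 × 1.2 = 2080.8 kcal/day.
Fat energy = 37% × 2080.8 = 769.896 kcal.
Fat = 769.896 ÷ 9 kcal/g = 85.544 g.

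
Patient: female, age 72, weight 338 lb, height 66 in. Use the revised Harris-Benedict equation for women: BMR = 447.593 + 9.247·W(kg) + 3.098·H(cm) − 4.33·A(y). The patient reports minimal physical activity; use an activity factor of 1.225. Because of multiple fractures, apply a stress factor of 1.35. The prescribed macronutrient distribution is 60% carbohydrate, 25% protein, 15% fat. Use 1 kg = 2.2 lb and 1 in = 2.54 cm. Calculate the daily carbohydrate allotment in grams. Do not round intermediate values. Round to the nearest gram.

Convert to metric: weight = 338 ÷ 2.2 = 153.6364 kg; height = 66 × 2.54 = 167.64 cm.
Harris-Benedict: BMR = 447.593 + 9.247(153.6364) + 3.098(167.64) − 4.33(72) = 2075.8572 kcal/day.
TEE = 2075.8572 × 1.225 = 2542.925 kcal/day.
With stress factor 1.35: 2542.925 × 1.35 = 3432.9488 kcal/day.
Carbohydrate energy = 60% × 3432.9488 = 2059.7693 kcal.
Carbohydrate = 2059.7693 ÷ 4 kcal/g = 514.9423 g.

515 g/day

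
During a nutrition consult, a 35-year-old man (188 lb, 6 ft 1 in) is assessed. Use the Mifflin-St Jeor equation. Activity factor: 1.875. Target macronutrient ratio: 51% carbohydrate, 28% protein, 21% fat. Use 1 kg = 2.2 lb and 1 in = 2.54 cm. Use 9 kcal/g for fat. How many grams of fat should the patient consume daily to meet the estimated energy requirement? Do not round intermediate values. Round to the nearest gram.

81 g/day

Convert to metric: weight = 188 ÷ 2.2 = 85.4545 kg; height = (6×12 + 1) × 2.54 = 73 × 2.54 = 185.42 cm.
Mifflin-St Jeor (male): BMR = 10(85.4545) + 6.25(185.42) − 5(35) + 5 = 854.5455 + 1158.875 − 175 + 5 = 1843.4205 kcal/day.
TEE = 1843.4205 × 1.875 = 3456.4134 kcal/day.
Fat energy = 21% × 3456.4134 = 725.8468 kcal.
Fat = 725.8468 ÷ 9 kcal/g = 80.6496 g.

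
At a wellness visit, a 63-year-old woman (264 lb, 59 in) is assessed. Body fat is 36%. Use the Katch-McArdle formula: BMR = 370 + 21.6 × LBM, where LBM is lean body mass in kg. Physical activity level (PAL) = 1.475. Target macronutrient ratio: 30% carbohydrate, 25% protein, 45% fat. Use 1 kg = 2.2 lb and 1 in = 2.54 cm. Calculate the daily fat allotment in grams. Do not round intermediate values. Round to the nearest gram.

Convert to metric: weight = 264 ÷ 2.2 = 120 kg; height = 59 × 2.54 = 149.86 cm.
LBM = 120 × (1 − 0.36) = 76.8 kg. Katch-McArdle: BMR = 370 + 21.6 × 76.8 = 2028.88 kcal/day.
TEE = 2028.88 × 1.475 = 2992.598 kcal/day.
Fat energy = 45% × 2992.598 = 1346.6691 kcal.
Fat = 1346.6691 ÷ 9 kcal/g = 149.6299 g.

150 g/day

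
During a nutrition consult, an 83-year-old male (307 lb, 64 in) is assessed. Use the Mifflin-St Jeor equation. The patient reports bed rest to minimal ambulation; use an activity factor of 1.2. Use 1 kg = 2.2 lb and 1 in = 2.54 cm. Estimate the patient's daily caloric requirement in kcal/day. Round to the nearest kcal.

2402 kcal/day

Convert to metric: weight = 307 ÷ 2.2 = 139.5455 kg; height = 64 × 2.54 = 162.56 cm.
Mifflin-St Jeor (male): BMR = 10(139.5455) + 6.25(162.56) − 5(83) + 5 = 1395.4545 + 1016 − 415 + 5 = 2001.4545 kcal/day.
TEE = BMR × activity factor = 2001.4545 × 1.2 = 2401.7455 kcal/day.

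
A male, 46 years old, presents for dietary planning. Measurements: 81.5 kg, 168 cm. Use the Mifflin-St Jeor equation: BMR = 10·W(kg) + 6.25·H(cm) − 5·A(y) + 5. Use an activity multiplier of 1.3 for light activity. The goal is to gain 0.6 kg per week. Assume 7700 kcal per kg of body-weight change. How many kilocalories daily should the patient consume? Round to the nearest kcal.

2792 kilocalories daily

Mifflin-St Jeor (male): BMR = 10(81.5) + 6.25(168) − 5(46) + 5 = 815 + 1050 − 230 + 5 = 1640 kcal/day.
TEE = 1640 × 1.3 = 2132 kcal/day.
Required daily surplus = 0.6 × 7700 ÷ 7 = 660 kcal/day.
Target intake = 2132 + 660 = 2792 kcal/day.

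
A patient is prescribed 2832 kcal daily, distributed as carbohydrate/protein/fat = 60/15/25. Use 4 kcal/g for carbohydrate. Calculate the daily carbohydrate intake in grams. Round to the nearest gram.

Carbohydrate energy = 60% × 2832 = 1699.2 kcal.
At 4 kcal/g: 1699.2 ÷ 4 = 424.8 g.

425 g/day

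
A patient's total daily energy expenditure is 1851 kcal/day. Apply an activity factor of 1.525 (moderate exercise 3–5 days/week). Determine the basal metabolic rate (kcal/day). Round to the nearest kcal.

BMR = TEE ÷ activity factor = 1851 ÷ 1.525 = 1213.7705 kcal/day.

1214 kcal/day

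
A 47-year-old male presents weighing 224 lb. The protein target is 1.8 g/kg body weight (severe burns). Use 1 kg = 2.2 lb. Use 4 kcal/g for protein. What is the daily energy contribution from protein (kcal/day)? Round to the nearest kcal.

Weight in kg = 224 ÷ 2.2 = 101.8182 kg.
Protein = 1.8 g/kg × 101.8182 kg = 183.2727 g/day.
Protein energy = 183.2727 g × 4 kcal/g = 733.0909 kcal/day.

733 kcal/day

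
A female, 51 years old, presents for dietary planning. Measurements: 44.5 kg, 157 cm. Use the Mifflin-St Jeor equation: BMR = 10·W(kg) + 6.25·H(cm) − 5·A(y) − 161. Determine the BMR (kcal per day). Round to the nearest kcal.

1010 kcal per day

Mifflin-St Jeor (female): BMR = 10(44.5) + 6.25(157) − 5(51) − 161 = 445 + 981.25 − 255 − 161 = 1010.25 kcal/day.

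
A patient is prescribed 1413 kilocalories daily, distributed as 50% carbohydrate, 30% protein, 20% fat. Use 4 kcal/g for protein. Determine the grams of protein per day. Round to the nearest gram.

Protein energy = 30% × 1413 = 423.9 kcal.
At 4 kcal/g: 423.9 ÷ 4 = 105.975 g.

106 g/day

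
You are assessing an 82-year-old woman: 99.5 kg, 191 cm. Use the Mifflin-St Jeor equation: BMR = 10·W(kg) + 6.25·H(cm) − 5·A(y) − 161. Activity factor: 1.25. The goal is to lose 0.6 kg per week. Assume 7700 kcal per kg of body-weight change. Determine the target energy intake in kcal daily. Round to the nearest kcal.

1362 kcal daily

Mifflin-St Jeor (female): BMR = 10(99.5) + 6.25(191) − 5(82) − 161 = 995 + 1193.75 − 410 − 161 = 1617.75 kcal/day.
TEE = 1617.75 × 1.25 = 2022.1875 kcal/day.
Required daily deficit = 0.6 × 7700 ÷ 7 = 660 kcal/day.
Target intake = 2022.1875 − 660 = 1362.1875 kcal/day.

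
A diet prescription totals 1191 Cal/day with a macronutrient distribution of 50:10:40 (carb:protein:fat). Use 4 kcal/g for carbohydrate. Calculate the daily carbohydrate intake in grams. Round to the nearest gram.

Carbohydrate energy = 50% × 1191 = 595.5 kcal.
At 4 kcal/g: 595.5 ÷ 4 = 148.875 g.

149 g/day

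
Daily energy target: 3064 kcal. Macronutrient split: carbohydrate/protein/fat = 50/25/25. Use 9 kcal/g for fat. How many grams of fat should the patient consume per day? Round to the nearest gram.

85 g/day

Fat energy = 25% × 3064 = 766 kcal.
At 9 kcal/g: 766 ÷ 9 = 85.1111 g.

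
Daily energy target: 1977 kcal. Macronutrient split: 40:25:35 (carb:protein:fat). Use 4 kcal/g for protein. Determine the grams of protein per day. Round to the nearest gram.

124 g/day

Protein energy = 25% × 1977 = 494.25 kcal.
At 4 kcal/g: 494.25 ÷ 4 = 123.5625 g.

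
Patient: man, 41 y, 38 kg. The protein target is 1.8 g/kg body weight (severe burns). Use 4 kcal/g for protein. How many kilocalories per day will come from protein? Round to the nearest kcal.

274 kcal/day

Protein = 1.8 g/kg × 38 kg = 68.4 g/day.
Protein energy = 68.4 g × 4 kcal/g = 273.6 kcal/day.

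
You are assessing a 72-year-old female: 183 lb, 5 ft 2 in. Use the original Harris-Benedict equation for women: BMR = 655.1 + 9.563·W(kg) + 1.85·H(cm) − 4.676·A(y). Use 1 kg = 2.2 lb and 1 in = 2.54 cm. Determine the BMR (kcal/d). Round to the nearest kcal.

1405 kcal/d

Convert to metric: weight = 183 ÷ 2.2 = 83.1818 kg; height = (5×12 + 2) × 2.54 = 62 × 2.54 = 157.48 cm.
Harris-Benedict: BMR = 655.1 + 9.563(83.1818) + 1.85(157.48) − 4.676(72) = 1405.2337 kcal/day.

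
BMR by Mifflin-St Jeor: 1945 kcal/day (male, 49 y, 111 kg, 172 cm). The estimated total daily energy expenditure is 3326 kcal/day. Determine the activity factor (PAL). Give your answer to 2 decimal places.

1.71

Activity factor = TEE ÷ BMR = 3326 ÷ 1945 = 1.71.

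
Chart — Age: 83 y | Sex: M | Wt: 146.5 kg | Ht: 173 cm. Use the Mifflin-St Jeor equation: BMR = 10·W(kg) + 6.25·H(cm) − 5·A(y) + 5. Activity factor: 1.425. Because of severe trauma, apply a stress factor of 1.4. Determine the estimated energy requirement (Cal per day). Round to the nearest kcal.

Mifflin-St Jeor (male): BMR = 10(146.5) + 6.25(173) − 5(83) + 5 = 1465 + 1081.25 − 415 + 5 = 2136.25 kcal/day.
TEE = BMR × activity factor = 2136.25 × 1.425 = 3044.1563 kcal/day.
Apply stress factor: 3044.1563 × 1.4 = 4261.8188 kcal/day.

4262 Cal per day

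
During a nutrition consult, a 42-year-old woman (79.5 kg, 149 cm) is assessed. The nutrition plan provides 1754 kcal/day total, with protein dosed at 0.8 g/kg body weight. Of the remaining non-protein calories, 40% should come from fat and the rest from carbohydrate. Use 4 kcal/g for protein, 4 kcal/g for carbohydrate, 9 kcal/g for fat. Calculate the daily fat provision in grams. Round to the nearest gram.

Protein = 0.8 × 79.5 = 63.6 g → 63.6 × 4 = 254.4 kcal.
Non-protein calories = 1754 − 254.4 = 1499.6 kcal.
Fat: 40% × 1499.6 = 599.84 kcal; carbohydrate: 899.76 kcal.
Fat: 599.84 kcal ÷ 9 kcal/g = 66.6489 g.

67 g/day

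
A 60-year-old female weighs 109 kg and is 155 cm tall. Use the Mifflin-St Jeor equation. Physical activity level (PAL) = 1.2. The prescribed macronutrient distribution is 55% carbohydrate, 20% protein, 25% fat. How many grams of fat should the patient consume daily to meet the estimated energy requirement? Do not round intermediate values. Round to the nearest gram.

Mifflin-St Jeor (female): BMR = 10(109) + 6.25(155) − 5(60) − 161 = 1090 + 968.75 − 300 − 161 = 1597.75 kcal/day.
TEE = 1597.75 × 1.2 = 1917.3 kcal/day.
Fat energy = 25% × 1917.3 = 479.325 kcal.
Fat = 479.325 ÷ 9 kcal/g = 53.2583 g.

53 g/day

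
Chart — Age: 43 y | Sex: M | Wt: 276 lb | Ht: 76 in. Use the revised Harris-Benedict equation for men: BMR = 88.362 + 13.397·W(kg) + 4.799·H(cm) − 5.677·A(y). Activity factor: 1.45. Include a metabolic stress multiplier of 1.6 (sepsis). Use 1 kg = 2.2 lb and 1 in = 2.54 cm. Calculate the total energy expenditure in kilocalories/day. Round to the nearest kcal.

5687 kilocalories/day

Convert to metric: weight = 276 ÷ 2.2 = 125.4545 kg; height = 76 × 2.54 = 193.04 cm.
Harris-Benedict: BMR = 88.362 + 13.397(125.4545) + 4.799(193.04) − 5.677(43) = 2451.3645 kcal/day.
TEE = BMR × activity factor = 2451.3645 × 1.45 = 3554.4785 kcal/day.
Apply stress factor: 3554.4785 × 1.6 = 5687.1657 kcal/day.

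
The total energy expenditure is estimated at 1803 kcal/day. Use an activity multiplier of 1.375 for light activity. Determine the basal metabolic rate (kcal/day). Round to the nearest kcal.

BMR = TEE ÷ activity factor = 1803 ÷ 1.375 = 1311.2727 kcal/day.

1311 kcal/day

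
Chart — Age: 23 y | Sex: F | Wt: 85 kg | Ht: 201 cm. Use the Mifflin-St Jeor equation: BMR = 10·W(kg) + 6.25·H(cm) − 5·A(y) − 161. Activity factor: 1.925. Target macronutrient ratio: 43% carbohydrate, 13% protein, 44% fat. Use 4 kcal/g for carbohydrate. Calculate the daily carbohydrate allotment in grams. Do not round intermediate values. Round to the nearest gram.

379 g/day

Mifflin-St Jeor (female): BMR = 10(85) + 6.25(201) − 5(23) − 161 = 850 + 1256.25 − 115 − 161 = 1830.25 kcal/day.
TEE = 1830.25 × 1.925 = 3523.2313 kcal/day.
Carbohydrate energy = 43% × 3523.2313 = 1514.9894 kcal.
Carbohydrate = 1514.9894 ÷ 4 kcal/g = 378.7474 g.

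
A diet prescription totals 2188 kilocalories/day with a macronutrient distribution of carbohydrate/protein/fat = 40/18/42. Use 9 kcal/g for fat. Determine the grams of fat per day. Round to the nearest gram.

102 g/day

Fat energy = 42% × 2188 = 918.96 kcal.
At 9 kcal/g: 918.96 ÷ 9 = 102.1067 g.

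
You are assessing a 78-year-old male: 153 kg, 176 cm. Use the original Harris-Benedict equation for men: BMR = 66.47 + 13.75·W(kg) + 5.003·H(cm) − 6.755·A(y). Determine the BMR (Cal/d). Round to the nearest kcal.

Harris-Benedict: BMR = 66.47 + 13.75(153) + 5.003(176) − 6.755(78) = 2523.858 kcal/day.

2524 Cal/d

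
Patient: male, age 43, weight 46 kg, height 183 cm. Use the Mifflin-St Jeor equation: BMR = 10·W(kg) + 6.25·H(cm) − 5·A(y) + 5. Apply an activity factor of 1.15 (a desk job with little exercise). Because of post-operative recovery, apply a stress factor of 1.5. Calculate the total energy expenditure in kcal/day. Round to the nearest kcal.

2404 kcal/day

Mifflin-St Jeor (male): BMR = 10(46) + 6.25(183) − 5(43) + 5 = 460 + 1143.75 − 215 + 5 = 1393.75 kcal/day.
TEE = BMR × activity factor = 1393.75 × 1.15 = 1602.8125 kcal/day.
Apply stress factor: 1602.8125 × 1.5 = 2404.2188 kcal/day.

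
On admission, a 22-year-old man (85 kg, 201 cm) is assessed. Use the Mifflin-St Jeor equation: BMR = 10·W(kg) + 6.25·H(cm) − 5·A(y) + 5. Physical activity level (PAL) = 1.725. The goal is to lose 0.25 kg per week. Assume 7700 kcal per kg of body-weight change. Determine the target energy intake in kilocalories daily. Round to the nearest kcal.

Mifflin-St Jeor (male): BMR = 10(85) + 6.25(201) − 5(22) + 5 = 850 + 1256.25 − 110 + 5 = 2001.25 kcal/day.
TEE = 2001.25 × 1.725 = 3452.1563 kcal/day.
Required daily deficit = 0.25 × 7700 ÷ 7 = 275 kcal/day.
Target intake = 3452.1563 − 275 = 3177.1563 kcal/day.

3177 kilocalories daily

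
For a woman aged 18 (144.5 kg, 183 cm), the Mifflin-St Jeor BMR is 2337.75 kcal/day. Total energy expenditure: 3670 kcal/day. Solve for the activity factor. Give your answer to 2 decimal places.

Activity factor = TEE ÷ BMR = 3670 ÷ 2337.75 = 1.57.

1.57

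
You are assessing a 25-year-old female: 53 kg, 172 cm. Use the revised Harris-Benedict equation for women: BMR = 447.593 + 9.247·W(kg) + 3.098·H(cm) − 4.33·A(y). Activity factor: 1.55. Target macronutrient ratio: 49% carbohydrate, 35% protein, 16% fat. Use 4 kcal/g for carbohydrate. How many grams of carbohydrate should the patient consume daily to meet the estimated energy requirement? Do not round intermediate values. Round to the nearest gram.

Harris-Benedict: BMR = 447.593 + 9.247(53) + 3.098(172) − 4.33(25) = 1362.29 kcal/day.
TEE = 1362.29 × 1.55 = 2111.5495 kcal/day.
Carbohydrate energy = 49% × 2111.5495 = 1034.6593 kcal.
Carbohydrate = 1034.6593 ÷ 4 kcal/g = 258.6648 g.

259 g/day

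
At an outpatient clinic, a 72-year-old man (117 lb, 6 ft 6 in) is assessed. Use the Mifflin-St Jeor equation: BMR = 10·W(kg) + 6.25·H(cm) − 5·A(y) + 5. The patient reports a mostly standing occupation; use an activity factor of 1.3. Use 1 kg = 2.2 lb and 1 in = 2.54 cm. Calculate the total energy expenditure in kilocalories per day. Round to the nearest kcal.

Convert to metric: weight = 117 ÷ 2.2 = 53.1818 kg; height = (6×12 + 6) × 2.54 = 78 × 2.54 = 198.12 cm.
Mifflin-St Jeor (male): BMR = 10(53.1818) + 6.25(198.12) − 5(72) + 5 = 531.8182 + 1238.25 − 360 + 5 = 1415.0682 kcal/day.
TEE = BMR × activity factor = 1415.0682 × 1.3 = 1839.5886 kcal/day.

1840 kilocalories per day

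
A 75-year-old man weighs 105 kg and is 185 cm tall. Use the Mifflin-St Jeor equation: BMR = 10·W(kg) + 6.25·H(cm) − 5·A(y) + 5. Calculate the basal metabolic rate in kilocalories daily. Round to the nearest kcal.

1836 kilocalories daily

Mifflin-St Jeor (male): BMR = 10(105) + 6.25(185) − 5(75) + 5 = 1050 + 1156.25 − 375 + 5 = 1836.25 kcal/day.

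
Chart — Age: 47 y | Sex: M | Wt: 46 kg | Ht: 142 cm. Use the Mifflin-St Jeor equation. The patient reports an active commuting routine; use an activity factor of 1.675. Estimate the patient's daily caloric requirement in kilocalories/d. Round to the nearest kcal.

1872 kilocalories/d

Mifflin-St Jeor (male): BMR = 10(46) + 6.25(142) − 5(47) + 5 = 460 + 887.5 − 235 + 5 = 1117.5 kcal/day.
TEE = BMR × activity factor = 1117.5 × 1.675 = 1871.8125 kcal/day.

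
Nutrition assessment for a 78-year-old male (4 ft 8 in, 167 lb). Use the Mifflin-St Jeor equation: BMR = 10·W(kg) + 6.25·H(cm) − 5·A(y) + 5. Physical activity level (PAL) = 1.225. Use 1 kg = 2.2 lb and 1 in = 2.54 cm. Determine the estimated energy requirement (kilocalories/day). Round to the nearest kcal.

1547 kilocalories/day

Convert to metric: weight = 167 ÷ 2.2 = 75.9091 kg; height = (4×12 + 8) × 2.54 = 56 × 2.54 = 142.24 cm.
Mifflin-St Jeor (male): BMR = 10(75.9091) + 6.25(142.24) − 5(78) + 5 = 759.0909 + 889 − 390 + 5 = 1263.0909 kcal/day.
TEE = BMR × activity factor = 1263.0909 × 1.225 = 1547.2864 kcal/day.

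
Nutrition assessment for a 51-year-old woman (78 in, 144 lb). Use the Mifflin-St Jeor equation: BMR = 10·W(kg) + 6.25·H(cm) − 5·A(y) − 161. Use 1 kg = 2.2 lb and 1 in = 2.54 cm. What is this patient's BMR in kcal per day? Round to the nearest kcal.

1477 kcal per day

Convert to metric: weight = 144 ÷ 2.2 = 65.4545 kg; height = 78 × 2.54 = 198.12 cm.
Mifflin-St Jeor (female): BMR = 10(65.4545) + 6.25(198.12) − 5(51) − 161 = 654.5455 + 1238.25 − 255 − 161 = 1476.7955 kcal/day.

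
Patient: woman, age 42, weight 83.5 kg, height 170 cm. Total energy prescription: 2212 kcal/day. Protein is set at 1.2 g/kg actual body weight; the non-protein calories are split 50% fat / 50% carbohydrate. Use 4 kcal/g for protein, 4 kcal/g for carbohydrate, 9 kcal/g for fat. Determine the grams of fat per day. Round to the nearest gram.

Protein = 1.2 × 83.5 = 100.2 g → 100.2 × 4 = 400.8 kcal.
Non-protein calories = 2212 − 400.8 = 1811.2 kcal.
Fat: 50% × 1811.2 = 905.6 kcal; carbohydrate: 905.6 kcal.
Fat: 905.6 kcal ÷ 9 kcal/g = 100.6222 g.

101 g/day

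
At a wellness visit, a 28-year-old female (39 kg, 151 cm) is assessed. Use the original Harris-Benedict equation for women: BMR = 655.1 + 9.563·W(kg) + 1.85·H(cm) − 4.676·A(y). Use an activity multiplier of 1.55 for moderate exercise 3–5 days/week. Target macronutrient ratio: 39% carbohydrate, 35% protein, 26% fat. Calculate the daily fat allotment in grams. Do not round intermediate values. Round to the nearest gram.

53 g/day

Harris-Benedict: BMR = 655.1 + 9.563(39) + 1.85(151) − 4.676(28) = 1176.479 kcal/day.
TEE = 1176.479 × 1.55 = 1823.5425 kcal/day.
Fat energy = 26% × 1823.5425 = 474.121 kcal.
Fat = 474.121 ÷ 9 kcal/g = 52.6801 g.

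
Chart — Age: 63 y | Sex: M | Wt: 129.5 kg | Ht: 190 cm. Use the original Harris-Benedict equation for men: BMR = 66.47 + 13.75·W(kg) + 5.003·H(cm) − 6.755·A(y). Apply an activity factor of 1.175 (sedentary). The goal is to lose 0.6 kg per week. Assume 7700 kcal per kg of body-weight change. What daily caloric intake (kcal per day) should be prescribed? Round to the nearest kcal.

Harris-Benedict: BMR = 66.47 + 13.75(129.5) + 5.003(190) − 6.755(63) = 2372.1 kcal/day.
TEE = 2372.1 × 1.175 = 2787.2175 kcal/day.
Required daily deficit = 0.6 × 7700 ÷ 7 = 660 kcal/day.
Target intake = 2787.2175 − 660 = 2127.2175 kcal/day.

2127 kcal per day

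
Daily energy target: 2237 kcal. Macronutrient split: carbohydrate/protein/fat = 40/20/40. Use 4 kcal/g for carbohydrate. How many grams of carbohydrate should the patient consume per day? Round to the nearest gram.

224 g/day

Carbohydrate energy = 40% × 2237 = 894.8 kcal.
At 4 kcal/g: 894.8 ÷ 4 = 223.7 g.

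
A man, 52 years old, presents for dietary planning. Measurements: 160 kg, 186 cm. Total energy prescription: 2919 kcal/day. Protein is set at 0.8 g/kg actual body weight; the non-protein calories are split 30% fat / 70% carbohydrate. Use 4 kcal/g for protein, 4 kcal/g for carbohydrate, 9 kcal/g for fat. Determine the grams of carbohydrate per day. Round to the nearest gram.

421 g/day

Protein = 0.8 × 160 = 128 g → 128 × 4 = 512 kcal.
Non-protein calories = 2919 − 512 = 2407 kcal.
Fat: 30% × 2407 = 722.1 kcal; carbohydrate: 1684.9 kcal.
Carbohydrate: 1684.9 kcal ÷ 4 kcal/g = 421.225 g.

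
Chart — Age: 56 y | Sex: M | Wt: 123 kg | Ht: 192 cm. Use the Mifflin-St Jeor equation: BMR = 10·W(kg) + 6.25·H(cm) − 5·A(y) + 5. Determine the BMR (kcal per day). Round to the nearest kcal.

Mifflin-St Jeor (male): BMR = 10(123) + 6.25(192) − 5(56) + 5 = 1230 + 1200 − 280 + 5 = 2155 kcal/day.

2155 kcal per day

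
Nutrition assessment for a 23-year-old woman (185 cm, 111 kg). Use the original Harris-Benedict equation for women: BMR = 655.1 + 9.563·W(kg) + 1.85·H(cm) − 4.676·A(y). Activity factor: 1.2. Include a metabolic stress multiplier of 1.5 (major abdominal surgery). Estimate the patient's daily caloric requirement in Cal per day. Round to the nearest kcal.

Harris-Benedict: BMR = 655.1 + 9.563(111) + 1.85(185) − 4.676(23) = 1951.295 kcal/day.
TEE = BMR × activity factor = 1951.295 × 1.2 = 2341.554 kcal/day.
Apply stress factor: 2341.554 × 1.5 = 3512.331 kcal/day.

3512 Cal per day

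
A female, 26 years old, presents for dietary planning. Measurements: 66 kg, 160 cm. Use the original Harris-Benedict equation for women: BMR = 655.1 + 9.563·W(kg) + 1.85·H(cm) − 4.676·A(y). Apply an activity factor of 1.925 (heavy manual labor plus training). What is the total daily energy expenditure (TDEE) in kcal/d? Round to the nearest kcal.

2812 kcal/d

Harris-Benedict: BMR = 655.1 + 9.563(66) + 1.85(160) − 4.676(26) = 1460.682 kcal/day.
TEE = BMR × activity factor = 1460.682 × 1.925 = 2811.8129 kcal/day.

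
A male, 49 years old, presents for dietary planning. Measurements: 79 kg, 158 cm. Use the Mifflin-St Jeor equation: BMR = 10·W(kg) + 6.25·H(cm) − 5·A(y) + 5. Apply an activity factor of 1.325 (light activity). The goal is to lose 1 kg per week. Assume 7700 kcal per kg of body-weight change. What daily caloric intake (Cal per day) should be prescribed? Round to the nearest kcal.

Mifflin-St Jeor (male): BMR = 10(79) + 6.25(158) − 5(49) + 5 = 790 + 987.5 − 245 + 5 = 1537.5 kcal/day.
TEE = 1537.5 × 1.325 = 2037.1875 kcal/day.
Required daily deficit = 1 × 7700 ÷ 7 = 1100 kcal/day.
Target intake = 2037.1875 − 1100 = 937.1875 kcal/day.

937 Cal per day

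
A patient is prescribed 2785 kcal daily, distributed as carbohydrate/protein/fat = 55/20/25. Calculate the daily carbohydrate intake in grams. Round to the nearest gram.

383 g/day

Carbohydrate energy = 55% × 2785 = 1531.75 kcal.
At 4 kcal/g: 1531.75 ÷ 4 = 382.9375 g.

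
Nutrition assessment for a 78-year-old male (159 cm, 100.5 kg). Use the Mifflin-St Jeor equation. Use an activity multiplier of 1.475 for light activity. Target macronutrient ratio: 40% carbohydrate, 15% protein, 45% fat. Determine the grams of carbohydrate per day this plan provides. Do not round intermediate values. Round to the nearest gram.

238 g/day

Mifflin-St Jeor (male): BMR = 10(100.5) + 6.25(159) − 5(78) + 5 = 1005 + 993.75 − 390 + 5 = 1613.75 kcal/day.
TEE = 1613.75 × 1.475 = 2380.2813 kcal/day.
Carbohydrate energy = 40% × 2380.2813 = 952.1125 kcal.
Carbohydrate = 952.1125 ÷ 4 kcal/g = 238.0281 g.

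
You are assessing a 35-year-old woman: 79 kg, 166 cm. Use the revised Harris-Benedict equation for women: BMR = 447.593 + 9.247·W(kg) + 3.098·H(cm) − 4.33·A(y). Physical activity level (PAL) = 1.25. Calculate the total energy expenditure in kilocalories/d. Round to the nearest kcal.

Harris-Benedict: BMR = 447.593 + 9.247(79) + 3.098(166) − 4.33(35) = 1540.824 kcal/day.
TEE = BMR × activity factor = 1540.824 × 1.25 = 1926.03 kcal/day.

1926 kilocalories/d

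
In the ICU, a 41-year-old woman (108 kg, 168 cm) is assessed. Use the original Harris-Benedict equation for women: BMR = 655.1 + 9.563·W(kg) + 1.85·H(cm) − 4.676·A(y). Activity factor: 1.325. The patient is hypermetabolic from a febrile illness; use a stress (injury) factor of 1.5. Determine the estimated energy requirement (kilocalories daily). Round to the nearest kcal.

3591 kilocalories daily

Harris-Benedict: BMR = 655.1 + 9.563(108) + 1.85(168) − 4.676(41) = 1806.988 kcal/day.
TEE = BMR × activity factor = 1806.988 × 1.325 = 2394.2591 kcal/day.
Apply stress factor: 2394.2591 × 1.5 = 3591.3887 kcal/day.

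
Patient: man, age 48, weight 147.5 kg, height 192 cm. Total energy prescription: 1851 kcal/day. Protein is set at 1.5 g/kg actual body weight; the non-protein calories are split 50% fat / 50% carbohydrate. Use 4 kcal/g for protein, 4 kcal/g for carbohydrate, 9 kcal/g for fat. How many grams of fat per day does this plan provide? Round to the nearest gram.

Protein = 1.5 × 147.5 = 221.25 g → 221.25 × 4 = 885 kcal.
Non-protein calories = 1851 − 885 = 966 kcal.
Fat: 50% × 966 = 483 kcal; carbohydrate: 483 kcal.
Fat: 483 kcal ÷ 9 kcal/g = 53.6667 g.

54 g/day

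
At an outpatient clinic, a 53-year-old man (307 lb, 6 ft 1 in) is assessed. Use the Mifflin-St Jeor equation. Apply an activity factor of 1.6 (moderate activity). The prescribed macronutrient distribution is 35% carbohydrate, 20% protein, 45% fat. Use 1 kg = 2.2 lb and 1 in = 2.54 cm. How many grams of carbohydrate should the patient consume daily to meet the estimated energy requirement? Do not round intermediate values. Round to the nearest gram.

Convert to metric: weight = 307 ÷ 2.2 = 139.5455 kg; height = (6×12 + 1) × 2.54 = 73 × 2.54 = 185.42 cm.
Mifflin-St Jeor (male): BMR = 10(139.5455) + 6.25(185.42) − 5(53) + 5 = 1395.4545 + 1158.875 − 265 + 5 = 2294.3295 kcal/day.
TEE = 2294.3295 × 1.6 = 3670.9273 kcal/day.
Carbohydrate energy = 35% × 3670.9273 = 1284.8245 kcal.
Carbohydrate = 1284.8245 ÷ 4 kcal/g = 321.2061 g.

321 g/day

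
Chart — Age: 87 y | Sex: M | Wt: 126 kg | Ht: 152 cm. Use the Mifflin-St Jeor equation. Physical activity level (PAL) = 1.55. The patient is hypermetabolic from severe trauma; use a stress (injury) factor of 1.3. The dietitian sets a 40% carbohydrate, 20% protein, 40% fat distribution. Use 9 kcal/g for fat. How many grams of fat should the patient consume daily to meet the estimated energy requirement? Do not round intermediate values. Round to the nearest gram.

159 g/day

Mifflin-St Jeor (male): BMR = 10(126) + 6.25(152) − 5(87) + 5 = 1260 + 950 − 435 + 5 = 1780 kcal/day.
TEE = 1780 × 1.55 = 2759 kcal/day.
With stress factor 1.3: 2759 × 1.3 = 3586.7 kcal/day.
Fat energy = 40% × 3586.7 = 1434.68 kcal.
Fat = 1434.68 ÷ 9 kcal/g = 159.4089 g.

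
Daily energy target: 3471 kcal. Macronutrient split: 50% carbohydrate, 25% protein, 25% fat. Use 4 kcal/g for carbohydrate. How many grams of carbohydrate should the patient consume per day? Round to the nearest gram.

Carbohydrate energy = 50% × 3471 = 1735.5 kcal.
At 4 kcal/g: 1735.5 ÷ 4 = 433.875 g.

434 g/day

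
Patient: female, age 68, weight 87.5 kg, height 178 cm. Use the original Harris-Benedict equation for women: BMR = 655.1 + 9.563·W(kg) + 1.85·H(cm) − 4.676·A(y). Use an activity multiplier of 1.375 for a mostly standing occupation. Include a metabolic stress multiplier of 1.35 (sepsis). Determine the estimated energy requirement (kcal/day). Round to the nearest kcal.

Harris-Benedict: BMR = 655.1 + 9.563(87.5) + 1.85(178) − 4.676(68) = 1503.1945 kcal/day.
TEE = BMR × activity factor = 1503.1945 × 1.375 = 2066.8924 kcal/day.
Apply stress factor: 2066.8924 × 1.35 = 2790.3048 kcal/day.

2790 kcal/day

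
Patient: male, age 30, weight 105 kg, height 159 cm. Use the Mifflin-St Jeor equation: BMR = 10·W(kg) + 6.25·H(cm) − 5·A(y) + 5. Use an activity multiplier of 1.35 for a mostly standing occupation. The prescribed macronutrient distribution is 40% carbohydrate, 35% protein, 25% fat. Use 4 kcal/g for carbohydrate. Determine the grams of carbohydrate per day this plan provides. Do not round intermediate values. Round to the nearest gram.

Mifflin-St Jeor (male): BMR = 10(105) + 6.25(159) − 5(30) + 5 = 1050 + 993.75 − 150 + 5 = 1898.75 kcal/day.
TEE = 1898.75 × 1.35 = 2563.3125 kcal/day.
Carbohydrate energy = 40% × 2563.3125 = 1025.325 kcal.
Carbohydrate = 1025.325 ÷ 4 kcal/g = 256.3313 g.

256 g/day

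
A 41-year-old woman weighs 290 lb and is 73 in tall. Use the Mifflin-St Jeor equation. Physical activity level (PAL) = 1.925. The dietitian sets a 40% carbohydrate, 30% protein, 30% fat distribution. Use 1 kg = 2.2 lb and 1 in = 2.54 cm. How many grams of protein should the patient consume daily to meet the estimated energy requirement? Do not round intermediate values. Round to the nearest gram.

Convert to metric: weight = 290 ÷ 2.2 = 131.8182 kg; height = 73 × 2.54 = 185.42 cm.
Mifflin-St Jeor (female): BMR = 10(131.8182) + 6.25(185.42) − 5(41) − 161 = 1318.1818 + 1158.875 − 205 − 161 = 2111.0568 kcal/day.
TEE = 2111.0568 × 1.925 = 4063.7844 kcal/day.
Protein energy = 30% × 4063.7844 = 1219.1353 kcal.
Protein = 1219.1353 ÷ 4 kcal/g = 304.7838 g.

305 g/day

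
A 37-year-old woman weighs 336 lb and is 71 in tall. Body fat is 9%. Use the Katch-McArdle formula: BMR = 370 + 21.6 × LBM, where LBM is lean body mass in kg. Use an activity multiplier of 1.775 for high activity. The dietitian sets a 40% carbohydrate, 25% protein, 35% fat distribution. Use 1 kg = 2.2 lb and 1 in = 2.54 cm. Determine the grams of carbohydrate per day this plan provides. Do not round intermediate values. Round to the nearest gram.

599 g/day

Convert to metric: weight = 336 ÷ 2.2 = 152.7273 kg; height = 71 × 2.54 = 180.34 cm.
LBM = 152.7273 × (1 − 0.09) = 138.9818 kg. Katch-McArdle: BMR = 370 + 21.6 × 138.9818 = 3372.0073 kcal/day.
TEE = 3372.0073 × 1.775 = 5985.3129 kcal/day.
Carbohydrate energy = 40% × 5985.3129 = 2394.1252 kcal.
Carbohydrate = 2394.1252 ÷ 4 kcal/g = 598.5313 g.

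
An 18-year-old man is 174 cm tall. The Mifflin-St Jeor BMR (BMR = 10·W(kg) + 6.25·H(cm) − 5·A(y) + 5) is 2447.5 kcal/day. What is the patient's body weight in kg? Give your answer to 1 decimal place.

144.5 kg

2447.5 = 10·W + 6.25(174) − 5(18) + 5
10·W = 2447.5 − 1002.5 = 1445, so W = 144.5 kg.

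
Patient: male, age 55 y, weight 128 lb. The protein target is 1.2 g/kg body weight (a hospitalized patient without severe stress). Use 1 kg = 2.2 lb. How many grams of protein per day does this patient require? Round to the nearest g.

70 g/day

Weight in kg = 128 ÷ 2.2 = 58.1818 kg.
Protein = 1.2 g/kg × 58.1818 kg = 69.8182 g/day.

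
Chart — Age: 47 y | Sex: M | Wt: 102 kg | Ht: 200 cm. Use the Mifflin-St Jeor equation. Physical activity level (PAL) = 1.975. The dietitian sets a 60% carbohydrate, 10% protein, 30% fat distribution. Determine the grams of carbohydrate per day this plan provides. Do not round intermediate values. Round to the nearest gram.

604 g/day

Mifflin-St Jeor (male): BMR = 10(102) + 6.25(200) − 5(47) + 5 = 1020 + 1250 − 235 + 5 = 2040 kcal/day.
TEE = 2040 × 1.975 = 4029 kcal/day.
Carbohydrate energy = 60% × 4029 = 2417.4 kcal.
Carbohydrate = 2417.4 ÷ 4 kcal/g = 604.35 g.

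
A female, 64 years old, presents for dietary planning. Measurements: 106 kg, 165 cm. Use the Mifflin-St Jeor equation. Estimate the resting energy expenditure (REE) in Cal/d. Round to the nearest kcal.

1610 Cal/d

Mifflin-St Jeor (female): BMR = 10(106) + 6.25(165) − 5(64) − 161 = 1060 + 1031.25 − 320 − 161 = 1610.25 kcal/day.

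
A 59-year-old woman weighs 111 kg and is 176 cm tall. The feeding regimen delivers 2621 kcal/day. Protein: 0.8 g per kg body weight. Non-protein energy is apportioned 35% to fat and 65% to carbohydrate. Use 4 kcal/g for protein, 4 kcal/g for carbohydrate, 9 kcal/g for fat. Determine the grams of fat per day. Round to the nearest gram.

Protein = 0.8 × 111 = 88.8 g → 88.8 × 4 = 355.2 kcal.
Non-protein calories = 2621 − 355.2 = 2265.8 kcal.
Fat: 35% × 2265.8 = 793.03 kcal; carbohydrate: 1472.77 kcal.
Fat: 793.03 kcal ÷ 9 kcal/g = 88.1144 g.

88 g/day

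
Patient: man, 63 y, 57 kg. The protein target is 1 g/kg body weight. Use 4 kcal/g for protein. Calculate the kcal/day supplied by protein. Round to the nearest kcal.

Protein = 1 g/kg × 57 kg = 57 g/day.
Protein energy = 57 g × 4 kcal/g = 228 kcal/day.

228 kcal/day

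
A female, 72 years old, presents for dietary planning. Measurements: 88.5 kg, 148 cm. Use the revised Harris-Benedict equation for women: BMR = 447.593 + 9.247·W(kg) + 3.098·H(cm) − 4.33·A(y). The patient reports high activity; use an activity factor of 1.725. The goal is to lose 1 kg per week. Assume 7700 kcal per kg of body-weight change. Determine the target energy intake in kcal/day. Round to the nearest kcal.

Harris-Benedict: BMR = 447.593 + 9.247(88.5) + 3.098(148) − 4.33(72) = 1412.6965 kcal/day.
TEE = 1412.6965 × 1.725 = 2436.9015 kcal/day.
Required daily deficit = 1 × 7700 ÷ 7 = 1100 kcal/day.
Target intake = 2436.9015 − 1100 = 1336.9015 kcal/day.

1337 kcal/day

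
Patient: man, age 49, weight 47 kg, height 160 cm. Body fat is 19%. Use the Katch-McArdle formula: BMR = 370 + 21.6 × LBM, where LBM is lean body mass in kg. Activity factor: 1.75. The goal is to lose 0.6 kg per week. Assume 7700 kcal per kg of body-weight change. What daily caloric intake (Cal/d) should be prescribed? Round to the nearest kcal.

LBM = 47 × (1 − 0.19) = 38.07 kg. Katch-McArdle: BMR = 370 + 21.6 × 38.07 = 1192.312 kcal/day.
TEE = 1192.312 × 1.75 = 2086.546 kcal/day.
Required daily deficit = 0.6 × 7700 ÷ 7 = 660 kcal/day.
Target intake = 2086.546 − 660 = 1426.546 kcal/day.

1427 Cal/d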